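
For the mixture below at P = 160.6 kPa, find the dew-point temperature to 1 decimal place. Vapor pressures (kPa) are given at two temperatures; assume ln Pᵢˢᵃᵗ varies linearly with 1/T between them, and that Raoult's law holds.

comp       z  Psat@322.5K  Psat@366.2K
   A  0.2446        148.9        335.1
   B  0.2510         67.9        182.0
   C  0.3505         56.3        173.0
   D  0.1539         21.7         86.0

T = 364.0 K

Dew-point temperature: Σzᵢ·P/Pᵢˢᵃᵗ(T) = 1. Interpolate ln Pᵢˢᵃᵗ = aᵢ + bᵢ/T.
  T = 322.5 K: ΣzᵢP/Pᵢˢᵃᵗ = 2.9963
  T = 366.2 K: ΣzᵢP/Pᵢˢᵃᵗ = 0.9515
  T = 344.4 K: ΣzᵢP/Pᵢˢᵃᵗ = 1.6188
  T = 355.3 K: ΣzᵢP/Pᵢˢᵃᵗ = 1.2298
  T = 360.8 K: ΣzᵢP/Pᵢˢᵃᵗ = 1.0781
  T = 363.5 K: ΣzᵢP/Pᵢˢᵃᵗ = 1.0123
Interpolating between 363.5 K and 366.2 K gives T ≈ 364.0 K.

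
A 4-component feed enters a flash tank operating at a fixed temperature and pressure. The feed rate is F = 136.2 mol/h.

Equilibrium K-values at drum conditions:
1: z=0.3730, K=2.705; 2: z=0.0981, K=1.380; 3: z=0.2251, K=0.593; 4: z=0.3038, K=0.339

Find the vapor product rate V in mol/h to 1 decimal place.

V = 60.0 mol/h

Newton–Raphson from ψ = 0.61:
  ψ = 0.6100: g = -0.11636, g' = -0.7086 → ψ = 0.4458
  ψ = 0.4458: g = -0.00342, g' = -0.6828 → ψ = 0.4408
Converged at ψ = 0.4408.
Then V = ψ·F = 0.4408·136.2 = 60.0 mol/h and L = F − V = 76.2 mol/h.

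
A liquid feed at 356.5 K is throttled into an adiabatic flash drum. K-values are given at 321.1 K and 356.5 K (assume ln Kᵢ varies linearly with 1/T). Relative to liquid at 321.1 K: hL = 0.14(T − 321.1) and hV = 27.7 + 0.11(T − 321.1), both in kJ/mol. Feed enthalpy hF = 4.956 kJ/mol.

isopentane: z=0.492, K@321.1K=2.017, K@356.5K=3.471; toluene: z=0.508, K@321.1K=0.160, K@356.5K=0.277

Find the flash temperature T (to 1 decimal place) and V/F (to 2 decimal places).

Adiabatic flash: solve Rachford–Rice at each trial T, then check hF = ψ·hV(T) + (1−ψ)·hL(T).
  T = 321.1 K: K = (2.017, 0.160), RR gives ψ = 0.086, H_out = 2.388 kJ/mol
  T = 356.5 K: K = (3.471, 0.277), RR gives ψ = 0.475, H_out = 17.607 kJ/mol
  T = 338.8 K: K = (2.684, 0.214), RR gives ψ = 0.324, H_out = 11.278 kJ/mol
  T = 330.0 K: K = (2.337, 0.186), RR gives ψ = 0.224, H_out = 7.401 kJ/mol
  T = 325.6 K: K = (2.175, 0.173), RR gives ψ = 0.162, H_out = 5.109 kJ/mol
  T = 323.4 K: K = (2.097, 0.166), RR gives ψ = 0.127, H_out = 3.835 kJ/mol
Linear interpolation between T = 323.4 (H_out = 3.835) and T = 325.6 (H_out = 5.109) on hF = 4.956 gives T ≈ 325.3 K, at which ψ = 0.16.

T = 325.3 K, V/F = 0.16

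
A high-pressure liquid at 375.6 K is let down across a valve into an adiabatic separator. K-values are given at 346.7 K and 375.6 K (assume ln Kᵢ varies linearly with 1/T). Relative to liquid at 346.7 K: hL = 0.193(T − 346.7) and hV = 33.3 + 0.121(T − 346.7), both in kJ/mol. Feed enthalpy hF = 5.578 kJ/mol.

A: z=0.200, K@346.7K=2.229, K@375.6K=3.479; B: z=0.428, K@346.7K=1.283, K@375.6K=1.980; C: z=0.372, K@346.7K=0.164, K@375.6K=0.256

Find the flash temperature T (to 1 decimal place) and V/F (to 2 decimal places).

T = 349.0 K, V/F = 0.15

Adiabatic flash: solve Rachford–Rice at each trial T, then check hF = ψ·hV(T) + (1−ψ)·hL(T).
  T = 346.7 K: K = (2.229, 1.283, 0.164), RR gives ψ = 0.095, H_out = 3.177 kJ/mol
  T = 375.6 K: K = (3.479, 1.980, 0.256), RR gives ψ = 0.564, H_out = 23.185 kJ/mol
  T = 361.1 K: K = (2.807, 1.607, 0.207), RR gives ψ = 0.383, H_out = 15.147 kJ/mol
  T = 353.9 K: K = (2.507, 1.439, 0.184), RR gives ψ = 0.260, H_out = 9.924 kJ/mol
  T = 350.3 K: K = (2.366, 1.360, 0.174), RR gives ψ = 0.184, H_out = 6.789 kJ/mol
  T = 348.5 K: K = (2.297, 1.321, 0.169), RR gives ψ = 0.142, H_out = 5.050 kJ/mol
Linear interpolation between T = 348.5 (H_out = 5.050) and T = 350.3 (H_out = 6.789) on hF = 5.578 gives T ≈ 349.0 K, at which ψ = 0.15.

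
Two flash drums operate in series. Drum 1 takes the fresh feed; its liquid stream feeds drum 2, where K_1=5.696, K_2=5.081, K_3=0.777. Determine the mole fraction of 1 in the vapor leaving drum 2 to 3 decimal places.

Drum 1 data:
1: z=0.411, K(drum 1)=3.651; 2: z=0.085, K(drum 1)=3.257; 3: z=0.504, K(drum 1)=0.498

y_1 (drum 2) = 0.211

Drum 1:
Iterate (Newton) starting at ψ₁ = 0.5:
  ψ₁ = 0.500: g = 0.2209, g' = -0.856 → ψ₁ = 0.758
  ψ₁ = 0.758: g = 0.0244, g' = -0.709 → ψ₁ = 0.792
Converged at ψ₁ = 0.792.
Drum-1 compositions:
  1: x = 0.133, y = 0.484
  2: x = 0.030, y = 0.099
  3: x = 0.837, y = 0.417
Drum-2 feed = drum-1 liquid: z₂ = (0.1325, 0.0305, 0.8370).
Drum 2:
Rachford–Rice: g(ψ₂) = Σ zᵢ(Kᵢ−1)/(1+ψ₂(Kᵢ−1)) = 0.
Check two-phase: ΣzᵢKᵢ = 1.560 > 1 and Σzᵢ/Kᵢ = 1.106 > 1, so g(0) = 0.560 > 0 and g(1) = -0.106 < 0.
Newton–Raphson from ψ₂ = 0.5:
  ψ₂ = 0.500: g = 0.0167, g' = -0.368 → ψ₂ = 0.545
  ψ₂ = 0.545: g = 0.0008, g' = -0.333 → ψ₂ = 0.548
Converged at ψ₂ = 0.548.
  1: x = 0.037, y = 0.211
  2: x = 0.009, y = 0.048
  3: x = 0.953, y = 0.741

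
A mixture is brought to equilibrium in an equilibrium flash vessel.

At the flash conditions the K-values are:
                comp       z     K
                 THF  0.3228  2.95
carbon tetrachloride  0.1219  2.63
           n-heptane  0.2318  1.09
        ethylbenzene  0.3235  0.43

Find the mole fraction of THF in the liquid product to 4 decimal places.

Material balance + equilibrium reduce to Σ zᵢ(Kᵢ−1)/(1+V/F(Kᵢ−1)) = 0.
Check two-phase: ΣzᵢKᵢ = 1.6646 > 1 and Σzᵢ/Kᵢ = 1.1208 > 1, so g(0) = 0.6646 > 0 and g(1) = -0.1208 < 0.
Iterate (Newton) starting at V/F = 0.69:
  V/F = 0.6900: g = 0.07760, g' = -0.5821 → V/F = 0.8233
  V/F = 0.8233: g = -0.00159, g' = -0.6147 → V/F = 0.8207
Converged at V/F = 0.8207.
Compositions from xᵢ = zᵢ/(1+V/F(Kᵢ−1)), yᵢ = Kᵢxᵢ:
  THF: x = 0.1241, y = 0.3662
  carbon tetrachloride: x = 0.0521, y = 0.1371
  n-heptane: x = 0.2159, y = 0.2353
  ethylbenzene: x = 0.6079, y = 0.2614

x_THF = 0.1241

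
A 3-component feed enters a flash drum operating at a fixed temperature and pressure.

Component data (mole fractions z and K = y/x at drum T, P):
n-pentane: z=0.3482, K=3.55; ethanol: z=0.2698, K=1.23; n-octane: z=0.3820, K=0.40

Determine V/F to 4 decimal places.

V/F = 0.6676

Material balance + equilibrium reduce to Σ zᵢ(Kᵢ−1)/(1+V/F(Kᵢ−1)) = 0.
Check two-phase: ΣzᵢKᵢ = 1.7208 > 1 and Σzᵢ/Kᵢ = 1.2724 > 1, so g(0) = 0.7208 > 0 and g(1) = -0.2724 < 0.
Newton–Raphson from V/F = 0.47:
  V/F = 0.4700: g = 0.14065, g' = -0.7468 → V/F = 0.6583
  V/F = 0.6583: g = 0.00652, g' = -0.7020 → V/F = 0.6676
Converged at V/F = 0.6676.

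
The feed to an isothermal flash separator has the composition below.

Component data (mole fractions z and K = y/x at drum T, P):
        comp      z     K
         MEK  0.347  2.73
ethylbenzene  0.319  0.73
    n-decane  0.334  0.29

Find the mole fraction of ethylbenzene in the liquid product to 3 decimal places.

Let β = V/F and solve Σ zᵢ(Kᵢ−1)/(1+β(Kᵢ−1)) = 0.
g(0) = ΣzᵢKᵢ − 1 = 0.277 and g(1) = 1 − Σzᵢ/Kᵢ = -0.716, so a root lies in (0, 1).
Iterate (Newton) starting at β = 0.5:
  β = 0.500: g = -0.1453, g' = -0.734 → β = 0.302
  β = 0.302: g = -0.0014, g' = -0.748 → β = 0.300
Converged at β = 0.300.
Compositions from xᵢ = zᵢ/(1+β(Kᵢ−1)), yᵢ = Kᵢxᵢ:
  MEK: x = 0.228, y = 0.623
  ethylbenzene: x = 0.347, y = 0.253
  n-decane: x = 0.424, y = 0.123

x_ethylbenzene = 0.347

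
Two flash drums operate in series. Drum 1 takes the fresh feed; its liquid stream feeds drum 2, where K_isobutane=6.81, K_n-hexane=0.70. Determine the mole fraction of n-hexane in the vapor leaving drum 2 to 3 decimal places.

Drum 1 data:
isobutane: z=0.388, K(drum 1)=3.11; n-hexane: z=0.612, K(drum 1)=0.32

Drum 1:
Rachford–Rice: g(ψ₁) = Σ zᵢ(Kᵢ−1)/(1+ψ₁(Kᵢ−1)) = 0.
g(0) = ΣzᵢKᵢ − 1 = 0.403 and g(1) = 1 − Σzᵢ/Kᵢ = -1.037, so a root lies in (0, 1).
Binary case is linear: z₁(K₁−1)(1+ψ₁(K₂−1)) + z₂(K₂−1)(1+ψ₁(K₁−1)) = 0
⇒ ψ₁ = [z₁(K₁−1)+z₂(K₂−1)] / [−(K₁−1)(K₂−1)] = 0.4025/1.4348 = 0.281
Drum-1 compositions:
  isobutane: x = 0.244, y = 0.758
  n-hexane: x = 0.756, y = 0.242
Drum-2 feed = drum-1 liquid: z₂ = (0.2437, 0.7563).
Drum 2:
Material balance + equilibrium reduce to Σ zᵢ(Kᵢ−1)/(1+ψ₂(Kᵢ−1)) = 0.
g(0) = ΣzᵢKᵢ − 1 = 1.189 and g(1) = 1 − Σzᵢ/Kᵢ = -0.116, so a root lies in (0, 1).
Newton–Raphson from ψ₂ = 0.5:
  ψ₂ = 0.500: g = 0.0957, g' = -0.634 → ψ₂ = 0.651
  ψ₂ = 0.651: g = 0.0141, g' = -0.465 → ψ₂ = 0.681
  ψ₂ = 0.681: g = 0.0004, g' = -0.442 → ψ₂ = 0.682
Converged at ψ₂ = 0.682.
  isobutane: x = 0.049, y = 0.334
  n-hexane: x = 0.951, y = 0.666

y_n-hexane (drum 2) = 0.666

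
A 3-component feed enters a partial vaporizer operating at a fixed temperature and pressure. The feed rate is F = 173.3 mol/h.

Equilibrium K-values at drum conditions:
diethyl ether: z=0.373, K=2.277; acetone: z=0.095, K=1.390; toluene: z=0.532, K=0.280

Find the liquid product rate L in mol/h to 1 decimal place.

L = 146.1 mol/h

Rachford–Rice: g(ψ) = Σ zᵢ(Kᵢ−1)/(1+ψ(Kᵢ−1)) = 0.
Check two-phase: ΣzᵢKᵢ = 1.130 > 1 and Σzᵢ/Kᵢ = 2.132 > 1, so g(0) = 0.130 > 0 and g(1) = -1.132 < 0.
Newton iteration, ψ⁰ = 0.65:
  ψ = 0.650: g = -0.4302, g' = -1.165 → ψ = 0.281
  ψ = 0.281: g = -0.0961, g' = -0.775 → ψ = 0.157
Converged at ψ = 0.157.
Then V = ψ·F = 0.1568·173.3 = 27.2 mol/h and L = F − V = 146.1 mol/h.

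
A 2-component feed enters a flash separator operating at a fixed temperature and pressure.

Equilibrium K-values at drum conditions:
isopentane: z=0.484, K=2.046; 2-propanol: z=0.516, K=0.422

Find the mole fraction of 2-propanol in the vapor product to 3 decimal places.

Binary case is linear: z₁(K₁−1)(1+β(K₂−1)) + z₂(K₂−1)(1+β(K₁−1)) = 0
⇒ β = [z₁(K₁−1)+z₂(K₂−1)] / [−(K₁−1)(K₂−1)] = 0.2080/0.6046 = 0.344
Compositions from xᵢ = zᵢ/(1+β(Kᵢ−1)), yᵢ = Kᵢxᵢ:
  isopentane: x = 0.356, y = 0.728
  2-propanol: x = 0.644, y = 0.272

y_2-propanol = 0.272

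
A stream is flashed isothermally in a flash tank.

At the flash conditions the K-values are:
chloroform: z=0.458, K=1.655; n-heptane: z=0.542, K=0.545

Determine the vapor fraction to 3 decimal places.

Let ψ = V/F and solve Σ zᵢ(Kᵢ−1)/(1+ψ(Kᵢ−1)) = 0.
Check two-phase: ΣzᵢKᵢ = 1.053 > 1 and Σzᵢ/Kᵢ = 1.271 > 1, so g(0) = 0.053 > 0 and g(1) = -0.271 < 0.
Newton–Raphson from ψ = 0.5:
  ψ = 0.500: g = -0.0933, g' = -0.300 → ψ = 0.189
  ψ = 0.189: g = -0.0028, g' = -0.290 → ψ = 0.179
Converged at ψ = 0.179.

ψ = 0.179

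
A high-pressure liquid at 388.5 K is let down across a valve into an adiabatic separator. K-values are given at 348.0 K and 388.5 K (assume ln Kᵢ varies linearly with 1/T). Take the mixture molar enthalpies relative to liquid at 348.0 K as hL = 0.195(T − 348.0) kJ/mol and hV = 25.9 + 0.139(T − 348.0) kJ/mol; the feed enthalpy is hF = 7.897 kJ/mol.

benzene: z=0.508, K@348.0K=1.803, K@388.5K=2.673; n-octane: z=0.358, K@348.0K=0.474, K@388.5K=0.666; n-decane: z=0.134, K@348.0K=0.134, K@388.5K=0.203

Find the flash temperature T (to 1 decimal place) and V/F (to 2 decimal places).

T = 352.2 K, V/F = 0.28

Adiabatic flash: solve Rachford–Rice at each trial T, then check hF = ψ·hV(T) + (1−ψ)·hL(T).
  T = 348.0 K: K = (1.803, 0.474, 0.134), RR gives ψ = 0.201, H_out = 5.214 kJ/mol
  T = 388.5 K: K = (2.673, 0.666, 0.203), RR gives ψ = 0.692, H_out = 24.258 kJ/mol
  T = 368.2 K: K = (2.218, 0.567, 0.167), RR gives ψ = 0.493, H_out = 16.149 kJ/mol
  T = 358.1 K: K = (2.006, 0.520, 0.150), RR gives ψ = 0.365, H_out = 11.219 kJ/mol
  T = 353.1 K: K = (1.904, 0.497, 0.142), RR gives ψ = 0.290, H_out = 8.419 kJ/mol
  T = 350.6 K: K = (1.854, 0.486, 0.138), RR gives ψ = 0.248, H_out = 6.899 kJ/mol
  T = 351.9 K: K = (1.880, 0.491, 0.140), RR gives ψ = 0.270, H_out = 7.700 kJ/mol
Linear interpolation between T = 351.9 (H_out = 7.700) and T = 353.1 (H_out = 8.419) on hF = 7.897 gives T ≈ 352.2 K, at which ψ = 0.28.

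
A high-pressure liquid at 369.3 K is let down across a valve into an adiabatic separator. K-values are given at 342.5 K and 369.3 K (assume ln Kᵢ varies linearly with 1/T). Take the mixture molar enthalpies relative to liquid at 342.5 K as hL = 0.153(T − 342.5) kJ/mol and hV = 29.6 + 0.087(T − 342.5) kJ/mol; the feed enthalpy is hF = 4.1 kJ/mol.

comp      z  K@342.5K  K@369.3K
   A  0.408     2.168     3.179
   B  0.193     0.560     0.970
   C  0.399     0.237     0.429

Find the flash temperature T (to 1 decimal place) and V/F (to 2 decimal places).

T = 343.6 K, V/F = 0.13

Adiabatic flash: solve Rachford–Rice at each trial T, then check hF = ψ·hV(T) + (1−ψ)·hL(T).
  T = 342.5 K: K = (2.168, 0.560, 0.237), RR gives ψ = 0.111, H_out = 3.284 kJ/mol
  T = 369.3 K: K = (3.179, 0.970, 0.429), RR gives ψ = 0.650, H_out = 22.179 kJ/mol
  T = 355.9 K: K = (2.644, 0.745, 0.322), RR gives ψ = 0.372, H_out = 12.746 kJ/mol
  T = 349.2 K: K = (2.399, 0.648, 0.277), RR gives ψ = 0.245, H_out = 8.176 kJ/mol
  T = 345.9 K: K = (2.283, 0.603, 0.257), RR gives ψ = 0.181, H_out = 5.830 kJ/mol
  T = 344.2 K: K = (2.225, 0.581, 0.247), RR gives ψ = 0.146, H_out = 4.577 kJ/mol
Linear interpolation between T = 342.5 (H_out = 3.284) and T = 344.2 (H_out = 4.577) on hF = 4.1 gives T ≈ 343.6 K, at which ψ = 0.13.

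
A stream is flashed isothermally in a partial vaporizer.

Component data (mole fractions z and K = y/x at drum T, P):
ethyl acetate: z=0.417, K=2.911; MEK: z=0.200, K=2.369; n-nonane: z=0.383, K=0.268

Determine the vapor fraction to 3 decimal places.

Material balance + equilibrium reduce to Σ zᵢ(Kᵢ−1)/(1+ψ(Kᵢ−1)) = 0.
Check two-phase: ΣzᵢKᵢ = 1.790 > 1 and Σzᵢ/Kᵢ = 1.657 > 1, so g(0) = 0.790 > 0 and g(1) = -0.657 < 0.
Newton iteration, ψ⁰ = 0.53:
  ψ = 0.530: g = 0.0965, g' = -1.050 → ψ = 0.622
  ψ = 0.622: g = -0.0027, g' = -1.119 → ψ = 0.620
Converged at ψ = 0.620.

ψ = 0.620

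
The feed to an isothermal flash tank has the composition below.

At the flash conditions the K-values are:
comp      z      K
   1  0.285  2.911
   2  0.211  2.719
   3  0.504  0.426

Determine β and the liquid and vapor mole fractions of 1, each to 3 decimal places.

Let β = V/F and solve Σ zᵢ(Kᵢ−1)/(1+β(Kᵢ−1)) = 0.
Check two-phase: ΣzᵢKᵢ = 1.618 > 1 and Σzᵢ/Kᵢ = 1.359 > 1, so g(0) = 0.618 > 0 and g(1) = -0.359 < 0.
Newton–Raphson from β = 0.46:
  β = 0.460: g = 0.0993, g' = -0.796 → β = 0.585
  β = 0.585: g = 0.0026, g' = -0.763 → β = 0.588
Converged at β = 0.588.
Compositions from xᵢ = zᵢ/(1+β(Kᵢ−1)), yᵢ = Kᵢxᵢ:
  1: x = 0.134, y = 0.391
  2: x = 0.105, y = 0.285
  3: x = 0.761, y = 0.324

β = 0.588, x_1 = 0.134, y_1 = 0.391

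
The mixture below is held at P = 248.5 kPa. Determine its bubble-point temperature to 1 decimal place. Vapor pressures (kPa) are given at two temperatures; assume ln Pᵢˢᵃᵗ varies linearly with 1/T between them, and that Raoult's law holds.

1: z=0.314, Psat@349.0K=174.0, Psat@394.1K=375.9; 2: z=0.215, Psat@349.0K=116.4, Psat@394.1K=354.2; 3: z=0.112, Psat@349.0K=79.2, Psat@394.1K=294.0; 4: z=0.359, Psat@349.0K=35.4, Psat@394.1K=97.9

Bubble-point temperature: ΣzᵢPᵢˢᵃᵗ(T) = P. Interpolate ln Pᵢˢᵃᵗ = aᵢ + bᵢ/T.
  T = 349.0 K: ΣzᵢPᵢˢᵃᵗ = 101.24 kPa
  T = 394.1 K: ΣzᵢPᵢˢᵃᵗ = 262.26 kPa
  T = 371.6 K: ΣzᵢPᵢˢᵃᵗ = 167.12 kPa
  T = 382.9 K: ΣzᵢPᵢˢᵃᵗ = 210.73 kPa
  T = 388.5 K: ΣzᵢPᵢˢᵃᵗ = 235.40 kPa
  T = 391.3 K: ΣzᵢPᵢˢᵃᵗ = 248.55 kPa
Interpolating between 388.5 K and 391.3 K gives T ≈ 391.3 K.

T = 391.3 K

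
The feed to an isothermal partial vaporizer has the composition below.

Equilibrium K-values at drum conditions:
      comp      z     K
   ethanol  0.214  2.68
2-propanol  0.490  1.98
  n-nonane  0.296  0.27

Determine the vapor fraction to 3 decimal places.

Let ψ = V/F and solve Σ zᵢ(Kᵢ−1)/(1+ψ(Kᵢ−1)) = 0.
g(0) = ΣzᵢKᵢ − 1 = 0.624 and g(1) = 1 − Σzᵢ/Kᵢ = -0.424, so a root lies in (0, 1).
Newton iteration, ψ⁰ = 0.68:
  ψ = 0.680: g = 0.0269, g' = -0.923 → ψ = 0.709
  ψ = 0.709: g = -0.0006, g' = -0.968 → ψ = 0.708
Converged at ψ = 0.708.

ψ = 0.708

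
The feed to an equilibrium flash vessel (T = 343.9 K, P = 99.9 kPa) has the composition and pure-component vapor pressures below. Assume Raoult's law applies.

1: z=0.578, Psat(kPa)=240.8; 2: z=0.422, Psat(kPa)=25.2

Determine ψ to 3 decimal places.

Raoult's law: Kᵢ = Pᵢˢᵃᵗ/P = Pᵢˢᵃᵗ/99.9.
  K_1 = 240.8/99.9 = 2.41041, K_2 = 25.2/99.9 = 0.25225
Material balance + equilibrium reduce to Σ zᵢ(Kᵢ−1)/(1+ψ(Kᵢ−1)) = 0.
Feasibility: ΣzᵢKᵢ = 1.500, Σzᵢ/Kᵢ = 1.913 — both > 1, two phases present.
Newton iteration, ψ⁰ = 0.5:
  ψ = 0.500: g = -0.0259, g' = -0.997 → ψ = 0.474
Converged at ψ = 0.474.

ψ = 0.474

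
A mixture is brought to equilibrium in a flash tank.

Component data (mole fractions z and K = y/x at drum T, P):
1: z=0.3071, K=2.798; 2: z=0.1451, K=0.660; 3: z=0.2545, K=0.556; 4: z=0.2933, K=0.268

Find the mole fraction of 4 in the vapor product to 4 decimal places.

y_4 = 0.0900

Let ψ = V/F and solve Σ zᵢ(Kᵢ−1)/(1+ψ(Kᵢ−1)) = 0.
Check two-phase: ΣzᵢKᵢ = 1.1751 > 1 and Σzᵢ/Kᵢ = 1.8817 > 1, so g(0) = 0.1751 > 0 and g(1) = -0.8817 < 0.
Iterate (Newton) starting at ψ = 0.35:
  ψ = 0.3500: g = -0.13954, g' = -0.7500 → ψ = 0.1640
  ψ = 0.1640: g = 0.00836, g' = -0.8723 → ψ = 0.1735
  ψ = 0.1735: g = 0.00006, g' = -0.8608 → ψ = 0.1736
Converged at ψ = 0.1736.
Compositions from xᵢ = zᵢ/(1+ψ(Kᵢ−1)), yᵢ = Kᵢxᵢ:
  1: x = 0.2340, y = 0.6549
  2: x = 0.1542, y = 0.1018
  3: x = 0.2758, y = 0.1533
  4: x = 0.3360, y = 0.0900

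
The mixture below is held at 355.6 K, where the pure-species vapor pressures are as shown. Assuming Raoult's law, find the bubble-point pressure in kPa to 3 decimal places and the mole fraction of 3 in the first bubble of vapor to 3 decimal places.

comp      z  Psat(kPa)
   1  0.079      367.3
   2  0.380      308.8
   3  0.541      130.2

Pbub = 216.799 kPa, y_3 = 0.325

At the bubble point ψ → 0, so ΣzᵢKᵢ = 1 with Kᵢ = Pᵢˢᵃᵗ/P ⇒ P = ΣzᵢPᵢˢᵃᵗ.
P = 0.079·367.3 + 0.380·308.8 + 0.541·130.2 = 216.799 kPa
yᵢ = zᵢPᵢˢᵃᵗ/P ⇒ y_3 = 0.541·130.2/216.799 = 0.325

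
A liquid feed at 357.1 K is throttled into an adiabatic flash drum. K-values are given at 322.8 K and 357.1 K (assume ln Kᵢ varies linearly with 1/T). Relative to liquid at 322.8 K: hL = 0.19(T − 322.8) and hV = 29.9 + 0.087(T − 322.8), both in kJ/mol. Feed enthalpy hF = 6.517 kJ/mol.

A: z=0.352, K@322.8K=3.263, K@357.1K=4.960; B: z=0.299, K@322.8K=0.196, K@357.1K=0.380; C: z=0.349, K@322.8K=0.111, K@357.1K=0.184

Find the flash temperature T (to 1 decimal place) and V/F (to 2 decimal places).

T = 330.2 K, V/F = 0.18

Adiabatic flash: solve Rachford–Rice at each trial T, then check hF = ψ·hV(T) + (1−ψ)·hL(T).
  T = 322.8 K: K = (3.263, 0.196, 0.111), RR gives ψ = 0.128, H_out = 3.820 kJ/mol
  T = 357.1 K: K = (4.960, 0.380, 0.184), RR gives ψ = 0.319, H_out = 14.925 kJ/mol
  T = 340.0 K: K = (4.068, 0.278, 0.145), RR gives ψ = 0.232, H_out = 9.781 kJ/mol
  T = 331.4 K: K = (3.654, 0.234, 0.127), RR gives ψ = 0.183, H_out = 6.945 kJ/mol
  T = 327.1 K: K = (3.455, 0.215, 0.119), RR gives ψ = 0.156, H_out = 5.427 kJ/mol
  T = 329.2 K: K = (3.552, 0.224, 0.123), RR gives ψ = 0.170, H_out = 6.178 kJ/mol
Linear interpolation between T = 329.2 (H_out = 6.178) and T = 331.4 (H_out = 6.945) on hF = 6.517 gives T ≈ 330.2 K, at which ψ = 0.18.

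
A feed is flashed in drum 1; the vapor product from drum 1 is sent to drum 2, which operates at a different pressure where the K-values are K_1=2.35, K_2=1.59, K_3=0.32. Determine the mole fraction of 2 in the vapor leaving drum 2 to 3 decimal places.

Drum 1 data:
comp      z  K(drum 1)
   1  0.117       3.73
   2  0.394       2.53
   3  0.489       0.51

y_2 (drum 2) = 0.607

Drum 1:
Let ψ₁ = V/F and solve Σ zᵢ(Kᵢ−1)/(1+ψ₁(Kᵢ−1)) = 0.
Check two-phase: ΣzᵢKᵢ = 1.683 > 1 and Σzᵢ/Kᵢ = 1.146 > 1, so g(0) = 0.683 > 0 and g(1) = -0.146 < 0.
Iterate (Newton) starting at ψ₁ = 0.5:
  ψ₁ = 0.500: g = 0.1592, g' = -0.658 → ψ₁ = 0.742
  ψ₁ = 0.742: g = 0.0114, g' = -0.587 → ψ₁ = 0.761
Converged at ψ₁ = 0.761.
Drum-1 compositions:
  1: x = 0.038, y = 0.142
  2: x = 0.182, y = 0.460
  3: x = 0.780, y = 0.398
Drum-2 feed = drum-1 vapor: z₂ = (0.1418, 0.4604, 0.3978).
Drum 2:
Newton iteration, ψ₂⁰ = 0.5:
  ψ₂ = 0.500: g = -0.0858, g' = -0.610 → ψ₂ = 0.359
  ψ₂ = 0.359: g = -0.0049, g' = -0.548 → ψ₂ = 0.350
Converged at ψ₂ = 0.350.
  1: x = 0.096, y = 0.226
  2: x = 0.382, y = 0.607
  3: x = 0.522, y = 0.167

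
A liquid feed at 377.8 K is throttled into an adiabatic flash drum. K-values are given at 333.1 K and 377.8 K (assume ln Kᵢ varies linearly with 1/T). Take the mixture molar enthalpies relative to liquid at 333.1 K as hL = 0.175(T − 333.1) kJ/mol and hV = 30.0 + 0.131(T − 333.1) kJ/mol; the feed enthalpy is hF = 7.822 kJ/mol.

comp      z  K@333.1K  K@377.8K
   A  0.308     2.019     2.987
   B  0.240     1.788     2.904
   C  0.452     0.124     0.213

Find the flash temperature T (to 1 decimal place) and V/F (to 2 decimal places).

Adiabatic flash: solve Rachford–Rice at each trial T, then check hF = ψ·hV(T) + (1−ψ)·hL(T).
  T = 333.1 K: K = (2.019, 1.788, 0.124), RR gives ψ = 0.132, H_out = 3.968 kJ/mol
  T = 377.8 K: K = (2.987, 2.904, 0.213), RR gives ψ = 0.465, H_out = 20.845 kJ/mol
  T = 355.5 K: K = (2.487, 2.315, 0.165), RR gives ψ = 0.336, H_out = 13.671 kJ/mol
  T = 344.3 K: K = (2.249, 2.043, 0.144), RR gives ψ = 0.249, H_out = 9.315 kJ/mol
  T = 338.7 K: K = (2.133, 1.913, 0.134), RR gives ψ = 0.196, H_out = 6.804 kJ/mol
  T = 341.5 K: K = (2.190, 1.978, 0.139), RR gives ψ = 0.224, H_out = 8.094 kJ/mol
  T = 340.1 K: K = (2.161, 1.945, 0.136), RR gives ψ = 0.210, H_out = 7.459 kJ/mol
Linear interpolation between T = 340.1 (H_out = 7.459) and T = 341.5 (H_out = 8.094) on hF = 7.822 gives T ≈ 340.9 K, at which ψ = 0.22.

T = 340.9 K, V/F = 0.22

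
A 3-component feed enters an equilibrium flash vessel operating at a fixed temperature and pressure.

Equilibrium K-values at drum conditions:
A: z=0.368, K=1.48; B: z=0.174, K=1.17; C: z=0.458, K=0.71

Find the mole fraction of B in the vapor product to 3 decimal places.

Material balance + equilibrium reduce to Σ zᵢ(Kᵢ−1)/(1+ψ(Kᵢ−1)) = 0.
Check two-phase: ΣzᵢKᵢ = 1.073 > 1 and Σzᵢ/Kᵢ = 1.042 > 1, so g(0) = 0.073 > 0 and g(1) = -0.042 < 0.
Newton–Raphson from ψ = 0.5:
  ψ = 0.500: g = 0.0144, g' = -0.112 → ψ = 0.628
  ψ = 0.628: g = 0.0000, g' = -0.112 → ψ = 0.629
Converged at ψ = 0.629.
Compositions from xᵢ = zᵢ/(1+ψ(Kᵢ−1)), yᵢ = Kᵢxᵢ:
  A: x = 0.283, y = 0.418
  B: x = 0.157, y = 0.184
  C: x = 0.560, y = 0.398

y_B = 0.184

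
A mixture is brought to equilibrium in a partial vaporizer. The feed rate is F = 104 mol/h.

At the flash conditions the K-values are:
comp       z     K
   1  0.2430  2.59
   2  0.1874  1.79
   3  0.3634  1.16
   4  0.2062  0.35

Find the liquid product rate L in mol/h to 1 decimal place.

L = 14.8 mol/h

Newton iteration, V/F⁰ = 0.5:
  V/F = 0.5000: g = 0.17665, g' = -0.4500 → V/F = 0.8926
  V/F = 0.8926: g = -0.02185, g' = -0.6466 → V/F = 0.8588
  V/F = 0.8588: g = -0.00073, g' = -0.6049 → V/F = 0.8576
Converged at V/F = 0.8576.
Then V = V/F·F = 0.8576·104 = 89.2 mol/h and L = F − V = 14.8 mol/h.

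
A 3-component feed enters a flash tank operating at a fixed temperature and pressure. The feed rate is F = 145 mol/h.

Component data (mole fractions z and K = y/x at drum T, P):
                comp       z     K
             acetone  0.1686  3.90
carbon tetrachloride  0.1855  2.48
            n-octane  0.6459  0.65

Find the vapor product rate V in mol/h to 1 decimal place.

V = 100.3 mol/h

Let ψ = V/F and solve Σ zᵢ(Kᵢ−1)/(1+ψ(Kᵢ−1)) = 0.
Feasibility: ΣzᵢKᵢ = 1.5374, Σzᵢ/Kᵢ = 1.1117 — both > 1, two phases present.
Newton iteration, ψ⁰ = 0.57:
  ψ = 0.5700: g = 0.05081, g' = -0.4445 → ψ = 0.6843
  ψ = 0.6843: g = 0.00296, g' = -0.3963 → ψ = 0.6918
Converged at ψ = 0.6918.
Then V = ψ·F = 0.6918·145 = 100.3 mol/h and L = F − V = 44.7 mol/h.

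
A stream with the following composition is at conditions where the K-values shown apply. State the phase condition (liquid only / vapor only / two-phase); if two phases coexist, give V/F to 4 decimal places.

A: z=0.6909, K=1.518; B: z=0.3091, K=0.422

ΣzᵢKᵢ = 1.1792; Σzᵢ/Kᵢ = 1.1876.
Both exceed 1, so a two-phase solution exists.
Binary case is linear: z₁(K₁−1)(1+ψ(K₂−1)) + z₂(K₂−1)(1+ψ(K₁−1)) = 0
⇒ ψ = [z₁(K₁−1)+z₂(K₂−1)] / [−(K₁−1)(K₂−1)] = 0.17923/0.29940 = 0.5986

two-phase, V/F = 0.5986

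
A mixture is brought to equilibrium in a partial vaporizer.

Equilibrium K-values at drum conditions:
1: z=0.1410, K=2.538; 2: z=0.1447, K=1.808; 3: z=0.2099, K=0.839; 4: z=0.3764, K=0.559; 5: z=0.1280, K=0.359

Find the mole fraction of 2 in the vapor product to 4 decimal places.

y_2 = 0.2419

Newton–Raphson from ψ = 0.38:
  ψ = 0.3800: g = -0.11755, g' = -0.3919 → ψ = 0.0800
  ψ = 0.0800: g = 0.01012, g' = -0.4904 → ψ = 0.1007
  ψ = 0.1007: g = 0.00014, g' = -0.4768 → ψ = 0.1010
Converged at ψ = 0.1010.
Compositions from xᵢ = zᵢ/(1+ψ(Kᵢ−1)), yᵢ = Kᵢxᵢ:
  1: x = 0.1220, y = 0.3098
  2: x = 0.1338, y = 0.2419
  3: x = 0.2134, y = 0.1790
  4: x = 0.3939, y = 0.2202
  5: x = 0.1369, y = 0.0491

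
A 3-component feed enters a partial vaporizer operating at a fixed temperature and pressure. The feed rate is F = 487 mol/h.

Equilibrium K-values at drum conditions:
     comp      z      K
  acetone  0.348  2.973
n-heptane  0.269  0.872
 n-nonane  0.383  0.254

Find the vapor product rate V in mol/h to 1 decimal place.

V = 161.2 mol/h

Rachford–Rice: g(ψ) = Σ zᵢ(Kᵢ−1)/(1+ψ(Kᵢ−1)) = 0.
Check two-phase: ΣzᵢKᵢ = 1.366 > 1 and Σzᵢ/Kᵢ = 1.933 > 1, so g(0) = 0.366 > 0 and g(1) = -0.933 < 0.
Iterate (Newton) starting at ψ = 0.31:
  ψ = 0.310: g = 0.0185, g' = -0.887 → ψ = 0.331
Converged at ψ = 0.331.
Then V = ψ·F = 0.3310·487 = 161.2 mol/h and L = F − V = 325.8 mol/h.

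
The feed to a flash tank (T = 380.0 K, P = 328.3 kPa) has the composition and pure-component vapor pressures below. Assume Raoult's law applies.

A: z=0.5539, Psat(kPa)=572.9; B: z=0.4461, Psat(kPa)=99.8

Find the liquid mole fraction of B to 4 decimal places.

Raoult's law: Kᵢ = Pᵢˢᵃᵗ/P = Pᵢˢᵃᵗ/328.3.
  K_A = 572.9/328.3 = 1.745050, K_B = 99.8/328.3 = 0.303990
Rachford–Rice: g(V/F) = Σ zᵢ(Kᵢ−1)/(1+V/F(Kᵢ−1)) = 0.
Feasibility: ΣzᵢKᵢ = 1.1022, Σzᵢ/Kᵢ = 1.7849 — both > 1, two phases present.
Iterate (Newton) starting at V/F = 0.41:
  V/F = 0.4100: g = -0.11835, g' = -0.6036 → V/F = 0.2139
  V/F = 0.2139: g = -0.00885, g' = -0.5271 → V/F = 0.1971
Converged at V/F = 0.1971.
Compositions from xᵢ = zᵢ/(1+V/F(Kᵢ−1)), yᵢ = Kᵢxᵢ:
  A: x = 0.4830, y = 0.8428
  B: x = 0.5170, y = 0.1572

x_B = 0.5170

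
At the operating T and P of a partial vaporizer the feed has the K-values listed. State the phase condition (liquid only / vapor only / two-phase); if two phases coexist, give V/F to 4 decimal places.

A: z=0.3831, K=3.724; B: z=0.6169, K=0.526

ΣzᵢKᵢ = 1.7512; Σzᵢ/Kᵢ = 1.2757.
Both exceed 1, so a two-phase solution exists.
Rachford–Rice: g(ψ) = Σ zᵢ(Kᵢ−1)/(1+ψ(Kᵢ−1)) = 0.
Newton iteration, ψ⁰ = 0.65:
  ψ = 0.6500: g = -0.04596, g' = -0.6598 → ψ = 0.5803
  ψ = 0.5803: g = 0.00098, g' = -0.6905 → ψ = 0.5818
Converged at ψ = 0.5818.

two-phase, V/F = 0.5818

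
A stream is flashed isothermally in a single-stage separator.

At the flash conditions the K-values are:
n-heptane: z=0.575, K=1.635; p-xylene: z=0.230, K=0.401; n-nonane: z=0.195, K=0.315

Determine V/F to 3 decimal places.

V/F = 0.231

Newton–Raphson from V/F = 0.48:
  V/F = 0.480: g = -0.1125, g' = -0.502 → V/F = 0.256
  V/F = 0.256: g = -0.0105, g' = -0.421 → V/F = 0.231
Converged at V/F = 0.231.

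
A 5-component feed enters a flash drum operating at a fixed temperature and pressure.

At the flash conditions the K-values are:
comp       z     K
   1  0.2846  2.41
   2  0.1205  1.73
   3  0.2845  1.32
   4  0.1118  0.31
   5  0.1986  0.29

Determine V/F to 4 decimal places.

V/F = 0.5663

Material balance + equilibrium reduce to Σ zᵢ(Kᵢ−1)/(1+V/F(Kᵢ−1)) = 0.
Feasibility: ΣzᵢKᵢ = 1.3621, Σzᵢ/Kᵢ = 1.4487 — both > 1, two phases present.
Iterate (Newton) starting at V/F = 0.5:
  V/F = 0.5000: g = 0.04190, g' = -0.6155 → V/F = 0.5681
  V/F = 0.5681: g = -0.00116, g' = -0.6526 → V/F = 0.5663
Converged at V/F = 0.5663.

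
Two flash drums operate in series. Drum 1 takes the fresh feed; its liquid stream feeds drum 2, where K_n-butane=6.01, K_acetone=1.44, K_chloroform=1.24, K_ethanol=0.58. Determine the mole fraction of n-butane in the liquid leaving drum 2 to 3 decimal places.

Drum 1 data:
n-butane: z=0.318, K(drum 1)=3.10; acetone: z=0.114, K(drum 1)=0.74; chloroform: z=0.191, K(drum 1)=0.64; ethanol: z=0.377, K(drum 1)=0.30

Drum 1:
Material balance + equilibrium reduce to Σ zᵢ(Kᵢ−1)/(1+ψ₁(Kᵢ−1)) = 0.
Check two-phase: ΣzᵢKᵢ = 1.306 > 1 and Σzᵢ/Kᵢ = 1.812 > 1, so g(0) = 0.306 > 0 and g(1) = -0.812 < 0.
Iterate (Newton) starting at ψ₁ = 0.47:
  ψ₁ = 0.470: g = -0.1737, g' = -0.811 → ψ₁ = 0.256
  ψ₁ = 0.256: g = 0.0054, g' = -0.906 → ψ₁ = 0.262
Converged at ψ₁ = 0.262.
Drum-1 compositions:
  n-butane: x = 0.205, y = 0.636
  acetone: x = 0.122, y = 0.091
  chloroform: x = 0.211, y = 0.135
  ethanol: x = 0.462, y = 0.138
Drum-2 feed = drum-1 liquid: z₂ = (0.2052, 0.1223, 0.2109, 0.4616).
Drum 2:
Newton–Raphson from ψ₂ = 0.66:
  ψ₂ = 0.660: g = 0.0558, g' = -0.457 → ψ₂ = 0.782
  ψ₂ = 0.782: g = 0.0029, g' = -0.415 → ψ₂ = 0.789
Converged at ψ₂ = 0.789.
  n-butane: x = 0.041, y = 0.249
  acetone: x = 0.091, y = 0.131
  chloroform: x = 0.177, y = 0.220
  ethanol: x = 0.690, y = 0.400

x_n-butane (drum 2) = 0.041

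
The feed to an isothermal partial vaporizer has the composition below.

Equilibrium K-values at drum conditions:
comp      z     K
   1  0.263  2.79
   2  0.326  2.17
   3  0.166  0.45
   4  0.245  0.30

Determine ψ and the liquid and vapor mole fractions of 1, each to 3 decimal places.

ψ = 0.623, x_1 = 0.124, y_1 = 0.347

Material balance + equilibrium reduce to Σ zᵢ(Kᵢ−1)/(1+ψ(Kᵢ−1)) = 0.
Check two-phase: ΣzᵢKᵢ = 1.589 > 1 and Σzᵢ/Kᵢ = 1.430 > 1, so g(0) = 0.589 > 0 and g(1) = -0.430 < 0.
Iterate (Newton) starting at ψ = 0.5:
  ψ = 0.500: g = 0.0993, g' = -0.792 → ψ = 0.625
  ψ = 0.625: g = -0.0018, g' = -0.833 → ψ = 0.623
Converged at ψ = 0.623.
Compositions from xᵢ = zᵢ/(1+ψ(Kᵢ−1)), yᵢ = Kᵢxᵢ:
  1: x = 0.124, y = 0.347
  2: x = 0.189, y = 0.409
  3: x = 0.253, y = 0.114
  4: x = 0.435, y = 0.130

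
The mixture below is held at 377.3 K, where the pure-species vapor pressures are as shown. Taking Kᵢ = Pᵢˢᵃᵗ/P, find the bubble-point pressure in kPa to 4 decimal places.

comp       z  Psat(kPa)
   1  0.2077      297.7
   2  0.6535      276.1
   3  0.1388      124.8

Pbub = 259.5859 kPa

At the bubble point ψ → 0, so ΣzᵢKᵢ = 1 with Kᵢ = Pᵢˢᵃᵗ/P ⇒ P = ΣzᵢPᵢˢᵃᵗ.
P = 0.2077·297.7 + 0.6535·276.1 + 0.1388·124.8 = 259.5859 kPa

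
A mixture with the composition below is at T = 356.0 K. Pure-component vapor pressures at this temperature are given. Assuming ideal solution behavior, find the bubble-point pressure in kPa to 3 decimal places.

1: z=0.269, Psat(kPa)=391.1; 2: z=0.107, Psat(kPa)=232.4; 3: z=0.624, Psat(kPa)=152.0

At the bubble point ψ → 0, so ΣzᵢKᵢ = 1 with Kᵢ = Pᵢˢᵃᵗ/P ⇒ P = ΣzᵢPᵢˢᵃᵗ.
P = 0.269·391.1 + 0.107·232.4 + 0.624·152.0 = 224.921 kPa

Pbub = 224.921 kPa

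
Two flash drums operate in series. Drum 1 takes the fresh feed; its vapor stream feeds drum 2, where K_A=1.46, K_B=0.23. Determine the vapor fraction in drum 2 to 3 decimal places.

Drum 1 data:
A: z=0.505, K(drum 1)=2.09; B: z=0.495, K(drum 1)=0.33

V/F (drum 2) = 0.589

Drum 1:
Let ψ₁ = V/F and solve Σ zᵢ(Kᵢ−1)/(1+ψ₁(Kᵢ−1)) = 0.
g(0) = ΣzᵢKᵢ − 1 = 0.219 and g(1) = 1 − Σzᵢ/Kᵢ = -0.742, so a root lies in (0, 1).
Binary case is linear: z₁(K₁−1)(1+ψ₁(K₂−1)) + z₂(K₂−1)(1+ψ₁(K₁−1)) = 0
⇒ ψ₁ = [z₁(K₁−1)+z₂(K₂−1)] / [−(K₁−1)(K₂−1)] = 0.2188/0.7303 = 0.300
Drum-1 compositions:
  A: x = 0.381, y = 0.796
  B: x = 0.619, y = 0.204
Drum-2 feed = drum-1 vapor: z₂ = (0.7956, 0.2044).
Drum 2:
Rachford–Rice: g(ψ₂) = Σ zᵢ(Kᵢ−1)/(1+ψ₂(Kᵢ−1)) = 0.
g(0) = ΣzᵢKᵢ − 1 = 0.209 and g(1) = 1 − Σzᵢ/Kᵢ = -0.434, so a root lies in (0, 1).
Binary case is linear: z₁(K₁−1)(1+ψ₂(K₂−1)) + z₂(K₂−1)(1+ψ₂(K₁−1)) = 0
⇒ ψ₂ = [z₁(K₁−1)+z₂(K₂−1)] / [−(K₁−1)(K₂−1)] = 0.2086/0.3542 = 0.589
  A: x = 0.626, y = 0.914
  B: x = 0.374, y = 0.086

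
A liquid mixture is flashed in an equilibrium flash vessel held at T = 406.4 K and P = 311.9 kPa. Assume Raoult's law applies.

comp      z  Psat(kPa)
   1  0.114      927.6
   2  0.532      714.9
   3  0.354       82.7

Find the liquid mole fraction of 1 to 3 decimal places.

Raoult's law: Kᵢ = Pᵢˢᵃᵗ/P = Pᵢˢᵃᵗ/311.9.
  K_1 = 927.6/311.9 = 2.97403, K_2 = 714.9/311.9 = 2.29208, K_3 = 82.7/311.9 = 0.26515
Let ψ = V/F and solve Σ zᵢ(Kᵢ−1)/(1+ψ(Kᵢ−1)) = 0.
Check two-phase: ΣzᵢKᵢ = 1.652 > 1 and Σzᵢ/Kᵢ = 1.606 > 1, so g(0) = 0.652 > 0 and g(1) = -0.606 < 0.
Newton iteration, ψ⁰ = 0.5:
  ψ = 0.500: g = 0.1196, g' = -0.918 → ψ = 0.630
  ψ = 0.630: g = -0.0055, g' = -1.021 → ψ = 0.625
Converged at ψ = 0.625.
Compositions from xᵢ = zᵢ/(1+ψ(Kᵢ−1)), yᵢ = Kᵢxᵢ:
  1: x = 0.051, y = 0.152
  2: x = 0.294, y = 0.675
  3: x = 0.655, y = 0.174

x_1 = 0.051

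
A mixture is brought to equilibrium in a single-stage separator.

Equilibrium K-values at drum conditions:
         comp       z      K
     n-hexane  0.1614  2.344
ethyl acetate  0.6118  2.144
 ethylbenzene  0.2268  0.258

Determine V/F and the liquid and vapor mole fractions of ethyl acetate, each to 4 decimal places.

Rachford–Rice: g(V/F) = Σ zᵢ(Kᵢ−1)/(1+V/F(Kᵢ−1)) = 0.
Feasibility: ΣzᵢKᵢ = 1.7485, Σzᵢ/Kᵢ = 1.2333 — both > 1, two phases present.
Newton iteration, V/F⁰ = 0.5:
  V/F = 0.5000: g = 0.30742, g' = -0.7439 → V/F = 0.9133
  V/F = 0.9133: g = -0.08236, g' = -1.4518 → V/F = 0.8565
  V/F = 0.8565: g = -0.00740, g' = -1.2073 → V/F = 0.8504
  V/F = 0.8504: g = -0.00007, g' = -1.1863 → V/F = 0.8503
Converged at V/F = 0.8503.
Compositions from xᵢ = zᵢ/(1+V/F(Kᵢ−1)), yᵢ = Kᵢxᵢ:
  n-hexane: x = 0.0753, y = 0.1765
  ethyl acetate: x = 0.3101, y = 0.6649
  ethylbenzene: x = 0.6146, y = 0.1586

V/F = 0.8503, x_ethyl acetate = 0.3101, y_ethyl acetate = 0.6649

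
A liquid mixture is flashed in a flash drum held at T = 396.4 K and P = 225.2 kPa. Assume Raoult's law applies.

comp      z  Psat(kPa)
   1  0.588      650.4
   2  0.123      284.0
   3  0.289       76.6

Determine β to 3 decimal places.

β = 0.869

Raoult's law: Kᵢ = Pᵢˢᵃᵗ/P = Pᵢˢᵃᵗ/225.2.
  K_1 = 650.4/225.2 = 2.88810, K_2 = 284.0/225.2 = 1.26110, K_3 = 76.6/225.2 = 0.34014
Rachford–Rice: g(β) = Σ zᵢ(Kᵢ−1)/(1+β(Kᵢ−1)) = 0.
Check two-phase: ΣzᵢKᵢ = 1.952 > 1 and Σzᵢ/Kᵢ = 1.151 > 1, so g(0) = 0.952 > 0 and g(1) = -0.151 < 0.
Newton iteration, β⁰ = 0.31:
  β = 0.310: g = 0.4903, g' = -1.040 → β = 0.781
  β = 0.781: g = 0.0815, g' = -0.884 → β = 0.874
  β = 0.874: g = -0.0050, g' = -1.006 → β = 0.869
Converged at β = 0.869.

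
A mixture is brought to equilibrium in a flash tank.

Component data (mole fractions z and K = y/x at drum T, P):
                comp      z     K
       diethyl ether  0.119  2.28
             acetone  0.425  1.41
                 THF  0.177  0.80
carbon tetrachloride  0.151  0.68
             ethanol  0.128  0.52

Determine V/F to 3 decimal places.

V/F = 0.798

Rachford–Rice: g(V/F) = Σ zᵢ(Kᵢ−1)/(1+V/F(Kᵢ−1)) = 0.
Check two-phase: ΣzᵢKᵢ = 1.181 > 1 and Σzᵢ/Kᵢ = 1.043 > 1, so g(0) = 0.181 > 0 and g(1) = -0.043 < 0.
Newton iteration, V/F⁰ = 0.5:
  V/F = 0.500: g = 0.0598, g' = -0.203 → V/F = 0.794
  V/F = 0.794: g = 0.0009, g' = -0.203 → V/F = 0.798
Converged at V/F = 0.798.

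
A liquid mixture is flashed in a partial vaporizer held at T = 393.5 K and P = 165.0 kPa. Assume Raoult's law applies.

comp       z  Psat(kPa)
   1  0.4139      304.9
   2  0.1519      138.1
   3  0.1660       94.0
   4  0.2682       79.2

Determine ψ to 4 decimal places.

ψ = 0.3193

Raoult's law: Kᵢ = Pᵢˢᵃᵗ/P = Pᵢˢᵃᵗ/165.0.
  K_1 = 304.9/165.0 = 1.847879, K_2 = 138.1/165.0 = 0.836970, K_3 = 94.0/165.0 = 0.569697, K_4 = 79.2/165.0 = 0.480000
Rachford–Rice: g(ψ) = Σ zᵢ(Kᵢ−1)/(1+ψ(Kᵢ−1)) = 0.
Check two-phase: ΣzᵢKᵢ = 1.1153 > 1 and Σzᵢ/Kᵢ = 1.2556 > 1, so g(0) = 0.1153 > 0 and g(1) = -0.2556 < 0.
Newton iteration, ψ⁰ = 0.5:
  ψ = 0.5000: g = -0.05998, g' = -0.3339 → ψ = 0.3203
  ψ = 0.3203: g = -0.00034, g' = -0.3343 → ψ = 0.3193
Converged at ψ = 0.3193.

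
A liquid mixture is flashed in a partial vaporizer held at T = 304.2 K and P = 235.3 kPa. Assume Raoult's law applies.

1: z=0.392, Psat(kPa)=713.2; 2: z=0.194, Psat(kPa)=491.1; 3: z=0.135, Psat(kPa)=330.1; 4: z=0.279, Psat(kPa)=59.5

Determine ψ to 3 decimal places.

ψ = 0.749

Raoult's law: Kᵢ = Pᵢˢᵃᵗ/P = Pᵢˢᵃᵗ/235.3.
  K_1 = 713.2/235.3 = 3.03102, K_2 = 491.1/235.3 = 2.08712, K_3 = 330.1/235.3 = 1.40289, K_4 = 59.5/235.3 = 0.25287
Rachford–Rice: g(ψ) = Σ zᵢ(Kᵢ−1)/(1+ψ(Kᵢ−1)) = 0.
g(0) = ΣzᵢKᵢ − 1 = 0.853 and g(1) = 1 − Σzᵢ/Kᵢ = -0.422, so a root lies in (0, 1).
Iterate (Newton) starting at ψ = 0.5:
  ψ = 0.500: g = 0.2442, g' = -0.906 → ψ = 0.769
  ψ = 0.769: g = -0.0232, g' = -1.189 → ψ = 0.750
  ψ = 0.750: g = -0.0005, g' = -1.142 → ψ = 0.749
Converged at ψ = 0.749.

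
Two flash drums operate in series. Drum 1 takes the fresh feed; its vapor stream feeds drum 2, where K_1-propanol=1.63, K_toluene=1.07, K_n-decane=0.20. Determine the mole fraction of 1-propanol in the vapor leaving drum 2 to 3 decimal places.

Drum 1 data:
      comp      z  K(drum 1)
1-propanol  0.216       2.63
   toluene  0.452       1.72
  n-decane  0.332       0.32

y_1-propanol (drum 2) = 0.392

Drum 1:
Rachford–Rice: g(ψ₁) = Σ zᵢ(Kᵢ−1)/(1+ψ₁(Kᵢ−1)) = 0.
Check two-phase: ΣzᵢKᵢ = 1.452 > 1 and Σzᵢ/Kᵢ = 1.382 > 1, so g(0) = 0.452 > 0 and g(1) = -0.382 < 0.
Newton iteration, ψ₁⁰ = 0.31:
  ψ₁ = 0.310: g = 0.2139, g' = -0.656 → ψ₁ = 0.636
  ψ₁ = 0.636: g = -0.0016, g' = -0.725 → ψ₁ = 0.634
Converged at ψ₁ = 0.634.
Drum-1 compositions:
  1-propanol: x = 0.106, y = 0.279
  toluene: x = 0.310, y = 0.534
  n-decane: x = 0.583, y = 0.187
Drum-2 feed = drum-1 vapor: z₂ = (0.2795, 0.5339, 0.1867).
Drum 2:
Material balance + equilibrium reduce to Σ zᵢ(Kᵢ−1)/(1+ψ₂(Kᵢ−1)) = 0.
Check two-phase: ΣzᵢKᵢ = 1.064 > 1 and Σzᵢ/Kᵢ = 1.604 > 1, so g(0) = 0.064 > 0 and g(1) = -0.604 < 0.
Iterate (Newton) starting at ψ₂ = 0.34:
  ψ₂ = 0.340: g = -0.0236, g' = -0.303 → ψ₂ = 0.262
  ψ₂ = 0.262: g = -0.0011, g' = -0.275 → ψ₂ = 0.258
Converged at ψ₂ = 0.258.
  1-propanol: x = 0.240, y = 0.392
  toluene: x = 0.524, y = 0.561
  n-decane: x = 0.235, y = 0.047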